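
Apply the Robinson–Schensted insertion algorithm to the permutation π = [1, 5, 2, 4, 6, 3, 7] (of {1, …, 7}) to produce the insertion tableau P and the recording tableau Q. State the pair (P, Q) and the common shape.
P = [1, 2, 3, 6, 7] / [4] / [5];  Q = [1, 2, 4, 5, 7] / [3] / [6];  common shape = (5, 1, 1)

Row-insert the values π_1, π_2, … into P one at a time, bumping the leftmost entry strictly greater than the inserted value down to the next row. The recording tableau Q records, in position (i, j), the step at which that cell was added to P.
  Insert 1 (step 1): P = [1];  Q = [1]
  Insert 5 (step 2): P = [1, 5];  Q = [1, 2]
  Insert 2 (step 3): P = [1, 2] / [5];  Q = [1, 2] / [3]
  Insert 4 (step 4): P = [1, 2, 4] / [5];  Q = [1, 2, 4] / [3]
  Insert 6 (step 5): P = [1, 2, 4, 6] / [5];  Q = [1, 2, 4, 5] / [3]
  Insert 3 (step 6): P = [1, 2, 3, 6] / [4] / [5];  Q = [1, 2, 4, 5] / [3] / [6]
  Insert 7 (step 7): P = [1, 2, 3, 6, 7] / [4] / [5];  Q = [1, 2, 4, 5, 7] / [3] / [6]
Final shape: (5, 1, 1).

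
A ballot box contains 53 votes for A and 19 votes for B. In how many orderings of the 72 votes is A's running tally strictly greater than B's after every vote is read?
Strict-lead orderings = 55606225738019880

Total orderings of the 72 votes with 53 for A: C(72, 53) = 117754360386395040. By the Bertrand ballot formula (Cycle Lemma / reflection principle), the number of orderings in which A is strictly ahead of B throughout is (p − q)/(p + q) · C(p + q, p) = (53 − 19)/(53 + 19) · 117754360386395040 = 55606225738019880.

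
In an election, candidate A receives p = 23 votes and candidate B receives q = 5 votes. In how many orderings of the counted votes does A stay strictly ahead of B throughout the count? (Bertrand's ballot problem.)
Strict-lead orderings = 63180

Total orderings of the 28 votes with 23 for A: C(28, 23) = 98280. By the Bertrand ballot formula (Cycle Lemma / reflection principle), the number of orderings in which A is strictly ahead of B throughout is (p − q)/(p + q) · C(p + q, p) = (23 − 5)/(23 + 5) · 98280 = 63180.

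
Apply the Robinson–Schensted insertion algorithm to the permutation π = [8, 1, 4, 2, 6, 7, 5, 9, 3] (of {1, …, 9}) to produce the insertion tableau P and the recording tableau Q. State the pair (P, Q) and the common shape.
P = [1, 2, 3, 7, 9] / [4, 5] / [6] / [8];  Q = [1, 3, 5, 6, 8] / [2, 7] / [4] / [9];  common shape = (5, 2, 1, 1)

Row-insert the values π_1, π_2, … into P one at a time, bumping the leftmost entry strictly greater than the inserted value down to the next row. The recording tableau Q records, in position (i, j), the step at which that cell was added to P.
  Insert 8 (step 1): P = [8];  Q = [1]
  Insert 1 (step 2): P = [1] / [8];  Q = [1] / [2]
  Insert 4 (step 3): P = [1, 4] / [8];  Q = [1, 3] / [2]
  Insert 2 (step 4): P = [1, 2] / [4] / [8];  Q = [1, 3] / [2] / [4]
  Insert 6 (step 5): P = [1, 2, 6] / [4] / [8];  Q = [1, 3, 5] / [2] / [4]
  Insert 7 (step 6): P = [1, 2, 6, 7] / [4] / [8];  Q = [1, 3, 5, 6] / [2] / [4]
  Insert 5 (step 7): P = [1, 2, 5, 7] / [4, 6] / [8];  Q = [1, 3, 5, 6] / [2, 7] / [4]
  Insert 9 (step 8): P = [1, 2, 5, 7, 9] / [4, 6] / [8];  Q = [1, 3, 5, 6, 8] / [2, 7] / [4]
  Insert 3 (step 9): P = [1, 2, 3, 7, 9] / [4, 5] / [6] / [8];  Q = [1, 3, 5, 6, 8] / [2, 7] / [4] / [9]
Final shape: (5, 2, 1, 1).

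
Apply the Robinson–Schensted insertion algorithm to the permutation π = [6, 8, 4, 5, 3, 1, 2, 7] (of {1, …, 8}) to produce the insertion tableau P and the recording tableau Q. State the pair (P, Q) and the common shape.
P = [1, 2, 7] / [3, 5] / [4, 8] / [6];  Q = [1, 2, 8] / [3, 4] / [5, 7] / [6];  common shape = (3, 2, 2, 1)

Row-insert the values π_1, π_2, … into P one at a time, bumping the leftmost entry strictly greater than the inserted value down to the next row. The recording tableau Q records, in position (i, j), the step at which that cell was added to P.
  Insert 6 (step 1): P = [6];  Q = [1]
  Insert 8 (step 2): P = [6, 8];  Q = [1, 2]
  Insert 4 (step 3): P = [4, 8] / [6];  Q = [1, 2] / [3]
  Insert 5 (step 4): P = [4, 5] / [6, 8];  Q = [1, 2] / [3, 4]
  Insert 3 (step 5): P = [3, 5] / [4, 8] / [6];  Q = [1, 2] / [3, 4] / [5]
  Insert 1 (step 6): P = [1, 5] / [3, 8] / [4] / [6];  Q = [1, 2] / [3, 4] / [5] / [6]
  Insert 2 (step 7): P = [1, 2] / [3, 5] / [4, 8] / [6];  Q = [1, 2] / [3, 4] / [5, 7] / [6]
  Insert 7 (step 8): P = [1, 2, 7] / [3, 5] / [4, 8] / [6];  Q = [1, 2, 8] / [3, 4] / [5, 7] / [6]
Final shape: (3, 2, 2, 1).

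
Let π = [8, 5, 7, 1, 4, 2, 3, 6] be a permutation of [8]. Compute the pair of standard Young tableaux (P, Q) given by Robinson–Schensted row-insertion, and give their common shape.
P = [1, 2, 3, 6] / [4, 7] / [5] / [8];  Q = [1, 3, 7, 8] / [2, 5] / [4] / [6];  common shape = (4, 2, 1, 1)

Row-insert the values π_1, π_2, … into P one at a time, bumping the leftmost entry strictly greater than the inserted value down to the next row. The recording tableau Q records, in position (i, j), the step at which that cell was added to P.
  Insert 8 (step 1): P = [8];  Q = [1]
  Insert 5 (step 2): P = [5] / [8];  Q = [1] / [2]
  Insert 7 (step 3): P = [5, 7] / [8];  Q = [1, 3] / [2]
  Insert 1 (step 4): P = [1, 7] / [5] / [8];  Q = [1, 3] / [2] / [4]
  Insert 4 (step 5): P = [1, 4] / [5, 7] / [8];  Q = [1, 3] / [2, 5] / [4]
  Insert 2 (step 6): P = [1, 2] / [4, 7] / [5] / [8];  Q = [1, 3] / [2, 5] / [4] / [6]
  Insert 3 (step 7): P = [1, 2, 3] / [4, 7] / [5] / [8];  Q = [1, 3, 7] / [2, 5] / [4] / [6]
  Insert 6 (step 8): P = [1, 2, 3, 6] / [4, 7] / [5] / [8];  Q = [1, 3, 7, 8] / [2, 5] / [4] / [6]
Final shape: (4, 2, 1, 1).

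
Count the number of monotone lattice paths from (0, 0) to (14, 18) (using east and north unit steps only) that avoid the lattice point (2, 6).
Number of paths = 395719232

Total paths from (0, 0) to (14, 18): C(32, 14) = 471435600. Paths through (2, 6): (paths (0, 0) → (2, 6)) × (paths (2, 6) → (14, 18)) = C(8, 2) · C(24, 12) = 28 · 2704156 = 75716368. Avoidance count = 471435600 − 75716368 = 395719232.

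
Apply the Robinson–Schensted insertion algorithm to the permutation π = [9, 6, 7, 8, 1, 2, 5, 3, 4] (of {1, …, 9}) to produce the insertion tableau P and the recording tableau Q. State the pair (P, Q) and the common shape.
P = [1, 2, 3, 4] / [5, 7, 8] / [6] / [9];  Q = [1, 3, 4, 9] / [2, 6, 7] / [5] / [8];  common shape = (4, 3, 1, 1)

Row-insert the values π_1, π_2, … into P one at a time, bumping the leftmost entry strictly greater than the inserted value down to the next row. The recording tableau Q records, in position (i, j), the step at which that cell was added to P.
  Insert 9 (step 1): P = [9];  Q = [1]
  Insert 6 (step 2): P = [6] / [9];  Q = [1] / [2]
  Insert 7 (step 3): P = [6, 7] / [9];  Q = [1, 3] / [2]
  Insert 8 (step 4): P = [6, 7, 8] / [9];  Q = [1, 3, 4] / [2]
  Insert 1 (step 5): P = [1, 7, 8] / [6] / [9];  Q = [1, 3, 4] / [2] / [5]
  Insert 2 (step 6): P = [1, 2, 8] / [6, 7] / [9];  Q = [1, 3, 4] / [2, 6] / [5]
  Insert 5 (step 7): P = [1, 2, 5] / [6, 7, 8] / [9];  Q = [1, 3, 4] / [2, 6, 7] / [5]
  Insert 3 (step 8): P = [1, 2, 3] / [5, 7, 8] / [6] / [9];  Q = [1, 3, 4] / [2, 6, 7] / [5] / [8]
  Insert 4 (step 9): P = [1, 2, 3, 4] / [5, 7, 8] / [6] / [9];  Q = [1, 3, 4, 9] / [2, 6, 7] / [5] / [8]
Final shape: (4, 3, 1, 1).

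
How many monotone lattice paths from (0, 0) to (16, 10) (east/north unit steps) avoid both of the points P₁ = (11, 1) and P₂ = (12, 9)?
Number of paths = 3818601

Inclusion–exclusion. Total paths: C(26, 16) = 5311735. Through P₁: C(12, 11)·C(14, 5) = 24024. Through P₂: C(21, 12)·C(5, 4) = 1469650. Since P₁ is strictly southwest of P₂, a monotone path through both must visit P₁ then P₂; paths through both = C(12, 11)·C(9, 1)·C(5, 4) = 540. Avoid both = 5311735 − 24024 − 1469650 + 540 = 3818601.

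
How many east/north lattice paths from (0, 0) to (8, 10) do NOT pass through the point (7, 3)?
Number of paths = 42798

Total paths from (0, 0) to (8, 10): C(18, 8) = 43758. Paths through (7, 3): (paths (0, 0) → (7, 3)) × (paths (7, 3) → (8, 10)) = C(10, 7) · C(8, 1) = 120 · 8 = 960. Avoidance count = 43758 − 960 = 42798.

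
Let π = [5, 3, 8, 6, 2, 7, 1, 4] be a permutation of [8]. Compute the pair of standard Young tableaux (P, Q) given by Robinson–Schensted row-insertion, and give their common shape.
P = [1, 4, 7] / [2, 6] / [3, 8] / [5];  Q = [1, 3, 6] / [2, 4] / [5, 8] / [7];  common shape = (3, 2, 2, 1)

Row-insert the values π_1, π_2, … into P one at a time, bumping the leftmost entry strictly greater than the inserted value down to the next row. The recording tableau Q records, in position (i, j), the step at which that cell was added to P.
  Insert 5 (step 1): P = [5];  Q = [1]
  Insert 3 (step 2): P = [3] / [5];  Q = [1] / [2]
  Insert 8 (step 3): P = [3, 8] / [5];  Q = [1, 3] / [2]
  Insert 6 (step 4): P = [3, 6] / [5, 8];  Q = [1, 3] / [2, 4]
  Insert 2 (step 5): P = [2, 6] / [3, 8] / [5];  Q = [1, 3] / [2, 4] / [5]
  Insert 7 (step 6): P = [2, 6, 7] / [3, 8] / [5];  Q = [1, 3, 6] / [2, 4] / [5]
  Insert 1 (step 7): P = [1, 6, 7] / [2, 8] / [3] / [5];  Q = [1, 3, 6] / [2, 4] / [5] / [7]
  Insert 4 (step 8): P = [1, 4, 7] / [2, 6] / [3, 8] / [5];  Q = [1, 3, 6] / [2, 4] / [5, 8] / [7]
Final shape: (3, 2, 2, 1).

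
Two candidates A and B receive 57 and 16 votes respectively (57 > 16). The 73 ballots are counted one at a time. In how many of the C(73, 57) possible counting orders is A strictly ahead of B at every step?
Strict-lead orderings = 2960850980855604

Total orderings of the 73 votes with 57 for A: C(73, 57) = 5271759063474612. By the Bertrand ballot formula (Cycle Lemma / reflection principle), the number of orderings in which A is strictly ahead of B throughout is (p − q)/(p + q) · C(p + q, p) = (57 − 16)/(57 + 16) · 5271759063474612 = 2960850980855604.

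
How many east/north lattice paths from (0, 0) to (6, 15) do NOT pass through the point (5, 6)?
Number of paths = 49644

Total paths from (0, 0) to (6, 15): C(21, 6) = 54264. Paths through (5, 6): (paths (0, 0) → (5, 6)) × (paths (5, 6) → (6, 15)) = C(11, 5) · C(10, 1) = 462 · 10 = 4620. Avoidance count = 54264 − 4620 = 49644.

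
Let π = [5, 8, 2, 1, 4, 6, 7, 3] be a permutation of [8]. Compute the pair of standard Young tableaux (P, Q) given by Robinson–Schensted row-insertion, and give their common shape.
P = [1, 3, 6, 7] / [2, 4] / [5, 8];  Q = [1, 2, 6, 7] / [3, 5] / [4, 8];  common shape = (4, 2, 2)

Row-insert the values π_1, π_2, … into P one at a time, bumping the leftmost entry strictly greater than the inserted value down to the next row. The recording tableau Q records, in position (i, j), the step at which that cell was added to P.
  Insert 5 (step 1): P = [5];  Q = [1]
  Insert 8 (step 2): P = [5, 8];  Q = [1, 2]
  Insert 2 (step 3): P = [2, 8] / [5];  Q = [1, 2] / [3]
  Insert 1 (step 4): P = [1, 8] / [2] / [5];  Q = [1, 2] / [3] / [4]
  Insert 4 (step 5): P = [1, 4] / [2, 8] / [5];  Q = [1, 2] / [3, 5] / [4]
  Insert 6 (step 6): P = [1, 4, 6] / [2, 8] / [5];  Q = [1, 2, 6] / [3, 5] / [4]
  Insert 7 (step 7): P = [1, 4, 6, 7] / [2, 8] / [5];  Q = [1, 2, 6, 7] / [3, 5] / [4]
  Insert 3 (step 8): P = [1, 3, 6, 7] / [2, 4] / [5, 8];  Q = [1, 2, 6, 7] / [3, 5] / [4, 8]
Final shape: (4, 2, 2).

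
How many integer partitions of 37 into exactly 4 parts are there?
p(37, 4 parts) = 378

Partitions of n into exactly k parts are in bijection with partitions of n − k into at most k parts (subtract 1 from each part). So p(37, exactly 4) = p(33, parts ≤ 4). Computing via the recurrence p(m, j) = p(m, j−1) + p(m−j, j) gives 378.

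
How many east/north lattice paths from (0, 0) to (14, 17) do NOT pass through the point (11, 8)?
Number of paths = 248554485

Total paths from (0, 0) to (14, 17): C(31, 14) = 265182525. Paths through (11, 8): (paths (0, 0) → (11, 8)) × (paths (11, 8) → (14, 17)) = C(19, 11) · C(12, 3) = 75582 · 220 = 16628040. Avoidance count = 265182525 − 16628040 = 248554485.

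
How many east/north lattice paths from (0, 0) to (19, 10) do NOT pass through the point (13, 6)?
Number of paths = 14332290

Total paths from (0, 0) to (19, 10): C(29, 19) = 20030010. Paths through (13, 6): (paths (0, 0) → (13, 6)) × (paths (13, 6) → (19, 10)) = C(19, 13) · C(10, 6) = 27132 · 210 = 5697720. Avoidance count = 20030010 − 5697720 = 14332290.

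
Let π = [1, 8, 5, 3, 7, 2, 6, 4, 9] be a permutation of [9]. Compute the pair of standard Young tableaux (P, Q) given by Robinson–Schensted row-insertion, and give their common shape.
P = [1, 2, 4, 9] / [3, 6] / [5, 7] / [8];  Q = [1, 2, 5, 9] / [3, 7] / [4, 8] / [6];  common shape = (4, 2, 2, 1)

Row-insert the values π_1, π_2, … into P one at a time, bumping the leftmost entry strictly greater than the inserted value down to the next row. The recording tableau Q records, in position (i, j), the step at which that cell was added to P.
  Insert 1 (step 1): P = [1];  Q = [1]
  Insert 8 (step 2): P = [1, 8];  Q = [1, 2]
  Insert 5 (step 3): P = [1, 5] / [8];  Q = [1, 2] / [3]
  Insert 3 (step 4): P = [1, 3] / [5] / [8];  Q = [1, 2] / [3] / [4]
  Insert 7 (step 5): P = [1, 3, 7] / [5] / [8];  Q = [1, 2, 5] / [3] / [4]
  Insert 2 (step 6): P = [1, 2, 7] / [3] / [5] / [8];  Q = [1, 2, 5] / [3] / [4] / [6]
  Insert 6 (step 7): P = [1, 2, 6] / [3, 7] / [5] / [8];  Q = [1, 2, 5] / [3, 7] / [4] / [6]
  Insert 4 (step 8): P = [1, 2, 4] / [3, 6] / [5, 7] / [8];  Q = [1, 2, 5] / [3, 7] / [4, 8] / [6]
  Insert 9 (step 9): P = [1, 2, 4, 9] / [3, 6] / [5, 7] / [8];  Q = [1, 2, 5, 9] / [3, 7] / [4, 8] / [6]
Final shape: (4, 2, 2, 1).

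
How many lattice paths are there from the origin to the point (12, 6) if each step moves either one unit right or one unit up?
Number of paths = 18564

A monotone lattice path from (0, 0) to (12, 6) consists of 12 east steps and 6 north steps in some order, so it is determined by which 12 of the 18 steps are east. The count is C(18, 12) = 18564.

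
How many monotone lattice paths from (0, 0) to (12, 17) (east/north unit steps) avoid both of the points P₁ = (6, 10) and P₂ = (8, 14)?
Number of paths = 31166457

Inclusion–exclusion. Total paths: C(29, 12) = 51895935. Through P₁: C(16, 6)·C(13, 6) = 13741728. Through P₂: C(22, 8)·C(7, 4) = 11191950. Since P₁ is strictly southwest of P₂, a monotone path through both must visit P₁ then P₂; paths through both = C(16, 6)·C(6, 2)·C(7, 4) = 4204200. Avoid both = 51895935 − 13741728 − 11191950 + 4204200 = 31166457.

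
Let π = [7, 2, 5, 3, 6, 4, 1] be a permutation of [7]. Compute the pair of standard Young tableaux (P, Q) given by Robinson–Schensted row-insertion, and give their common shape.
P = [1, 3, 4] / [2, 6] / [5] / [7];  Q = [1, 3, 5] / [2, 6] / [4] / [7];  common shape = (3, 2, 1, 1)

Row-insert the values π_1, π_2, … into P one at a time, bumping the leftmost entry strictly greater than the inserted value down to the next row. The recording tableau Q records, in position (i, j), the step at which that cell was added to P.
  Insert 7 (step 1): P = [7];  Q = [1]
  Insert 2 (step 2): P = [2] / [7];  Q = [1] / [2]
  Insert 5 (step 3): P = [2, 5] / [7];  Q = [1, 3] / [2]
  Insert 3 (step 4): P = [2, 3] / [5] / [7];  Q = [1, 3] / [2] / [4]
  Insert 6 (step 5): P = [2, 3, 6] / [5] / [7];  Q = [1, 3, 5] / [2] / [4]
  Insert 4 (step 6): P = [2, 3, 4] / [5, 6] / [7];  Q = [1, 3, 5] / [2, 6] / [4]
  Insert 1 (step 7): P = [1, 3, 4] / [2, 6] / [5] / [7];  Q = [1, 3, 5] / [2, 6] / [4] / [7]
Final shape: (3, 2, 1, 1).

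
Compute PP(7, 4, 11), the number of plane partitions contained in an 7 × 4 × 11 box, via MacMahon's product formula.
PP(7, 4, 11) = 418241323113120

Evaluate the triple product over i = 1..7, j = 1..4, k = 1..11. The factors are (2/1) · (3/2) · (4/3) · (5/4) · (6/5) · (7/6) · (8/7) · (9/8) · … (308 factors total). The numerators and denominators telescope so the product is an integer; carrying out the multiplication exactly gives PP(7, 4, 11) = 418241323113120.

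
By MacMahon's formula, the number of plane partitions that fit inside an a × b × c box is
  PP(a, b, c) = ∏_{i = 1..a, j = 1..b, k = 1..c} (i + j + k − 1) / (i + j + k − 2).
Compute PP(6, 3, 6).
PP(6, 3, 6) = 24293412

Evaluate the triple product over i = 1..6, j = 1..3, k = 1..6. The factors are (2/1) · (3/2) · (4/3) · (5/4) · (6/5) · (7/6) · (3/2) · (4/3) · … (108 factors total). The numerators and denominators telescope so the product is an integer; carrying out the multiplication exactly gives PP(6, 3, 6) = 24293412.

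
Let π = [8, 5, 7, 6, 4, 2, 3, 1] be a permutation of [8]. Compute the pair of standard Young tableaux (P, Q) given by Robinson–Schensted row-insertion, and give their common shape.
P = [1, 3] / [2, 6] / [4] / [5] / [7] / [8];  Q = [1, 3] / [2, 7] / [4] / [5] / [6] / [8];  common shape = (2, 2, 1, 1, 1, 1)

Row-insert the values π_1, π_2, … into P one at a time, bumping the leftmost entry strictly greater than the inserted value down to the next row. The recording tableau Q records, in position (i, j), the step at which that cell was added to P.
  Insert 8 (step 1): P = [8];  Q = [1]
  Insert 5 (step 2): P = [5] / [8];  Q = [1] / [2]
  Insert 7 (step 3): P = [5, 7] / [8];  Q = [1, 3] / [2]
  Insert 6 (step 4): P = [5, 6] / [7] / [8];  Q = [1, 3] / [2] / [4]
  Insert 4 (step 5): P = [4, 6] / [5] / [7] / [8];  Q = [1, 3] / [2] / [4] / [5]
  Insert 2 (step 6): P = [2, 6] / [4] / [5] / [7] / [8];  Q = [1, 3] / [2] / [4] / [5] / [6]
  Insert 3 (step 7): P = [2, 3] / [4, 6] / [5] / [7] / [8];  Q = [1, 3] / [2, 7] / [4] / [5] / [6]
  Insert 1 (step 8): P = [1, 3] / [2, 6] / [4] / [5] / [7] / [8];  Q = [1, 3] / [2, 7] / [4] / [5] / [6] / [8]
Final shape: (2, 2, 1, 1, 1, 1).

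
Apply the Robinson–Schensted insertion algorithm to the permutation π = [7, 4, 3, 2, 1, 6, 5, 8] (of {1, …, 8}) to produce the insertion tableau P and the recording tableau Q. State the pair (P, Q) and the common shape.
P = [1, 5, 8] / [2, 6] / [3] / [4] / [7];  Q = [1, 6, 8] / [2, 7] / [3] / [4] / [5];  common shape = (3, 2, 1, 1, 1)

Row-insert the values π_1, π_2, … into P one at a time, bumping the leftmost entry strictly greater than the inserted value down to the next row. The recording tableau Q records, in position (i, j), the step at which that cell was added to P.
  Insert 7 (step 1): P = [7];  Q = [1]
  Insert 4 (step 2): P = [4] / [7];  Q = [1] / [2]
  Insert 3 (step 3): P = [3] / [4] / [7];  Q = [1] / [2] / [3]
  Insert 2 (step 4): P = [2] / [3] / [4] / [7];  Q = [1] / [2] / [3] / [4]
  Insert 1 (step 5): P = [1] / [2] / [3] / [4] / [7];  Q = [1] / [2] / [3] / [4] / [5]
  Insert 6 (step 6): P = [1, 6] / [2] / [3] / [4] / [7];  Q = [1, 6] / [2] / [3] / [4] / [5]
  Insert 5 (step 7): P = [1, 5] / [2, 6] / [3] / [4] / [7];  Q = [1, 6] / [2, 7] / [3] / [4] / [5]
  Insert 8 (step 8): P = [1, 5, 8] / [2, 6] / [3] / [4] / [7];  Q = [1, 6, 8] / [2, 7] / [3] / [4] / [5]
Final shape: (3, 2, 1, 1, 1).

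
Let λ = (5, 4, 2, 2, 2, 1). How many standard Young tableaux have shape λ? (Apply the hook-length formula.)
# SYT of shape (5, 4, 2, 2, 2, 1) = 630630

Hook-length formula: f^λ = n! / Π hook(c), product over all cells c of the Young diagram. For λ = (5, 4, 2, 2, 2, 1), n = 16 boxes. Hook lengths by row (left-to-right, top-to-bottom): [10, 8, 4, 3, 1]; [8, 6, 2, 1]; [5, 3]; [4, 2]; [3, 1]; [1]. Product of hooks = 33177600. So f^λ = 16! / 33177600 = 20922789888000 / 33177600 = 630630.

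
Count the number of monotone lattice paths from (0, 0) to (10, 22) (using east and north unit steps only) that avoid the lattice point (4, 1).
Number of paths = 63032190

Total paths from (0, 0) to (10, 22): C(32, 10) = 64512240. Paths through (4, 1): (paths (0, 0) → (4, 1)) × (paths (4, 1) → (10, 22)) = C(5, 4) · C(27, 6) = 5 · 296010 = 1480050. Avoidance count = 64512240 − 1480050 = 63032190.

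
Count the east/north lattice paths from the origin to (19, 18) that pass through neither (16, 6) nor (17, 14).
Number of paths = 13671017865

Inclusion–exclusion. Total paths: C(37, 19) = 17672631900. Through P₁: C(22, 16)·C(15, 3) = 33948915. Through P₂: C(31, 17)·C(6, 2) = 3977737875. Since P₁ is strictly southwest of P₂, a monotone path through both must visit P₁ then P₂; paths through both = C(22, 16)·C(9, 1)·C(6, 2) = 10072755. Avoid both = 17672631900 − 33948915 − 3977737875 + 10072755 = 13671017865.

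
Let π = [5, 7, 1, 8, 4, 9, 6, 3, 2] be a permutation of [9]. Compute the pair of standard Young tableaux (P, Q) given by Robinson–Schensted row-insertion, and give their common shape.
P = [1, 2, 6, 9] / [3, 7, 8] / [4] / [5];  Q = [1, 2, 4, 6] / [3, 5, 7] / [8] / [9];  common shape = (4, 3, 1, 1)

Row-insert the values π_1, π_2, … into P one at a time, bumping the leftmost entry strictly greater than the inserted value down to the next row. The recording tableau Q records, in position (i, j), the step at which that cell was added to P.
  Insert 5 (step 1): P = [5];  Q = [1]
  Insert 7 (step 2): P = [5, 7];  Q = [1, 2]
  Insert 1 (step 3): P = [1, 7] / [5];  Q = [1, 2] / [3]
  Insert 8 (step 4): P = [1, 7, 8] / [5];  Q = [1, 2, 4] / [3]
  Insert 4 (step 5): P = [1, 4, 8] / [5, 7];  Q = [1, 2, 4] / [3, 5]
  Insert 9 (step 6): P = [1, 4, 8, 9] / [5, 7];  Q = [1, 2, 4, 6] / [3, 5]
  Insert 6 (step 7): P = [1, 4, 6, 9] / [5, 7, 8];  Q = [1, 2, 4, 6] / [3, 5, 7]
  Insert 3 (step 8): P = [1, 3, 6, 9] / [4, 7, 8] / [5];  Q = [1, 2, 4, 6] / [3, 5, 7] / [8]
  Insert 2 (step 9): P = [1, 2, 6, 9] / [3, 7, 8] / [4] / [5];  Q = [1, 2, 4, 6] / [3, 5, 7] / [8] / [9]
Final shape: (4, 3, 1, 1).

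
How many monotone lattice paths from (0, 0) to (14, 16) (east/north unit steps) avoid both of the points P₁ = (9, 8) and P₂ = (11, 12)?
Number of paths = 79575725

Inclusion–exclusion. Total paths: C(30, 14) = 145422675. Through P₁: C(17, 9)·C(13, 5) = 31286970. Through P₂: C(23, 11)·C(7, 3) = 47322730. Since P₁ is strictly southwest of P₂, a monotone path through both must visit P₁ then P₂; paths through both = C(17, 9)·C(6, 2)·C(7, 3) = 12762750. Avoid both = 145422675 − 31286970 − 47322730 + 12762750 = 79575725.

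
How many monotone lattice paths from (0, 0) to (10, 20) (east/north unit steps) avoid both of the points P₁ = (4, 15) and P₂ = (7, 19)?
Number of paths = 26165743

Inclusion–exclusion. Total paths: C(30, 10) = 30045015. Through P₁: C(19, 4)·C(11, 6) = 1790712. Through P₂: C(26, 7)·C(4, 3) = 2631200. Since P₁ is strictly southwest of P₂, a monotone path through both must visit P₁ then P₂; paths through both = C(19, 4)·C(7, 3)·C(4, 3) = 542640. Avoid both = 30045015 − 1790712 − 2631200 + 542640 = 26165743.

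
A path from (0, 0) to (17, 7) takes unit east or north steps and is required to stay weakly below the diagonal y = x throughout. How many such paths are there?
Number of paths = 211508

By the reflection principle (André's argument), the number of monotone paths to (17, 7) with n ≤ m that never go above y = x is C(24, 17) − C(24, 18) = 346104 − 134596 = 211508.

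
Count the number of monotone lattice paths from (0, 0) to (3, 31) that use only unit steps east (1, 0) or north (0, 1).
Number of paths = 5984

A monotone lattice path from (0, 0) to (3, 31) consists of 3 east steps and 31 north steps in some order, so it is determined by which 3 of the 34 steps are east. The count is C(34, 3) = 5984.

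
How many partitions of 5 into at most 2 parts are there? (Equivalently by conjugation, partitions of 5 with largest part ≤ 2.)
p(5, parts ≤ 2) = 3

Partitions of 5 with all parts ≤ 2: 2+2+1, 2+1+1+1, 1+1+1+1+1. Count = 3.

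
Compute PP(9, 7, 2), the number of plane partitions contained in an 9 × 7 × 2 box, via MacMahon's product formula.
PP(9, 7, 2) = 27810640

Evaluate the triple product over i = 1..9, j = 1..7, k = 1..2. The factors are (2/1) · (3/2) · (3/2) · (4/3) · (4/3) · (5/4) · (5/4) · (6/5) · … (126 factors total). The numerators and denominators telescope so the product is an integer; carrying out the multiplication exactly gives PP(9, 7, 2) = 27810640.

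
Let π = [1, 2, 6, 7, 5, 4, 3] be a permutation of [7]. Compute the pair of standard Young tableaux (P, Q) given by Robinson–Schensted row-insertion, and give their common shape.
P = [1, 2, 3, 7] / [4] / [5] / [6];  Q = [1, 2, 3, 4] / [5] / [6] / [7];  common shape = (4, 1, 1, 1)

Row-insert the values π_1, π_2, … into P one at a time, bumping the leftmost entry strictly greater than the inserted value down to the next row. The recording tableau Q records, in position (i, j), the step at which that cell was added to P.
  Insert 1 (step 1): P = [1];  Q = [1]
  Insert 2 (step 2): P = [1, 2];  Q = [1, 2]
  Insert 6 (step 3): P = [1, 2, 6];  Q = [1, 2, 3]
  Insert 7 (step 4): P = [1, 2, 6, 7];  Q = [1, 2, 3, 4]
  Insert 5 (step 5): P = [1, 2, 5, 7] / [6];  Q = [1, 2, 3, 4] / [5]
  Insert 4 (step 6): P = [1, 2, 4, 7] / [5] / [6];  Q = [1, 2, 3, 4] / [5] / [6]
  Insert 3 (step 7): P = [1, 2, 3, 7] / [4] / [5] / [6];  Q = [1, 2, 3, 4] / [5] / [6] / [7]
Final shape: (4, 1, 1, 1).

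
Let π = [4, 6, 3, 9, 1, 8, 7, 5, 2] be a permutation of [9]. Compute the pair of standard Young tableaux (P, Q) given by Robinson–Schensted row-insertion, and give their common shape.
P = [1, 2, 7] / [3, 5] / [4, 6] / [8] / [9];  Q = [1, 2, 4] / [3, 6] / [5, 7] / [8] / [9];  common shape = (3, 2, 2, 1, 1)

Row-insert the values π_1, π_2, … into P one at a time, bumping the leftmost entry strictly greater than the inserted value down to the next row. The recording tableau Q records, in position (i, j), the step at which that cell was added to P.
  Insert 4 (step 1): P = [4];  Q = [1]
  Insert 6 (step 2): P = [4, 6];  Q = [1, 2]
  Insert 3 (step 3): P = [3, 6] / [4];  Q = [1, 2] / [3]
  Insert 9 (step 4): P = [3, 6, 9] / [4];  Q = [1, 2, 4] / [3]
  Insert 1 (step 5): P = [1, 6, 9] / [3] / [4];  Q = [1, 2, 4] / [3] / [5]
  Insert 8 (step 6): P = [1, 6, 8] / [3, 9] / [4];  Q = [1, 2, 4] / [3, 6] / [5]
  Insert 7 (step 7): P = [1, 6, 7] / [3, 8] / [4, 9];  Q = [1, 2, 4] / [3, 6] / [5, 7]
  Insert 5 (step 8): P = [1, 5, 7] / [3, 6] / [4, 8] / [9];  Q = [1, 2, 4] / [3, 6] / [5, 7] / [8]
  Insert 2 (step 9): P = [1, 2, 7] / [3, 5] / [4, 6] / [8] / [9];  Q = [1, 2, 4] / [3, 6] / [5, 7] / [8] / [9]
Final shape: (3, 2, 2, 1, 1).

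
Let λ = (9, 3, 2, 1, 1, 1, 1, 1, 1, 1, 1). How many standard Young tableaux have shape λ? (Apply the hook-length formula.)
# SYT of shape (9, 3, 2, 1, 1, 1, 1, 1, 1, 1, 1) = 70756686

Hook-length formula: f^λ = n! / Π hook(c), product over all cells c of the Young diagram. For λ = (9, 3, 2, 1, 1, 1, 1, 1, 1, 1, 1), n = 22 boxes. Hook lengths by row (left-to-right, top-to-bottom): [19, 10, 8, 6, 5, 4, 3, 2, 1]; [12, 3, 1]; [10, 1]; [8]; [7]; [6]; [5]; [4]; [3]; [2]; [1]. Product of hooks = 15885434880000. So f^λ = 22! / 15885434880000 = 1124000727777607680000 / 15885434880000 = 70756686.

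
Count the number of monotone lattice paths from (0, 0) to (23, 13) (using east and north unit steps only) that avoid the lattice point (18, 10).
Number of paths = 1575895440

Total paths from (0, 0) to (23, 13): C(36, 23) = 2310789600. Paths through (18, 10): (paths (0, 0) → (18, 10)) × (paths (18, 10) → (23, 13)) = C(28, 18) · C(8, 5) = 13123110 · 56 = 734894160. Avoidance count = 2310789600 − 734894160 = 1575895440.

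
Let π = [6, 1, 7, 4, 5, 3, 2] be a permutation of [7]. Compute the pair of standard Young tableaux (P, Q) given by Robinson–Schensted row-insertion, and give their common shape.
P = [1, 2, 5] / [3, 7] / [4] / [6];  Q = [1, 3, 5] / [2, 4] / [6] / [7];  common shape = (3, 2, 1, 1)

Row-insert the values π_1, π_2, … into P one at a time, bumping the leftmost entry strictly greater than the inserted value down to the next row. The recording tableau Q records, in position (i, j), the step at which that cell was added to P.
  Insert 6 (step 1): P = [6];  Q = [1]
  Insert 1 (step 2): P = [1] / [6];  Q = [1] / [2]
  Insert 7 (step 3): P = [1, 7] / [6];  Q = [1, 3] / [2]
  Insert 4 (step 4): P = [1, 4] / [6, 7];  Q = [1, 3] / [2, 4]
  Insert 5 (step 5): P = [1, 4, 5] / [6, 7];  Q = [1, 3, 5] / [2, 4]
  Insert 3 (step 6): P = [1, 3, 5] / [4, 7] / [6];  Q = [1, 3, 5] / [2, 4] / [6]
  Insert 2 (step 7): P = [1, 2, 5] / [3, 7] / [4] / [6];  Q = [1, 3, 5] / [2, 4] / [6] / [7]
Final shape: (3, 2, 1, 1).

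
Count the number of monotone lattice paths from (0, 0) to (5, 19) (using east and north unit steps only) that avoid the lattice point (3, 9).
Number of paths = 27984

Total paths from (0, 0) to (5, 19): C(24, 5) = 42504. Paths through (3, 9): (paths (0, 0) → (3, 9)) × (paths (3, 9) → (5, 19)) = C(12, 3) · C(12, 2) = 220 · 66 = 14520. Avoidance count = 42504 − 14520 = 27984.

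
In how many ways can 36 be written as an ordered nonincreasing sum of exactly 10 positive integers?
p(36, 10 parts) = 1761

Partitions of n into exactly k parts are in bijection with partitions of n − k into at most k parts (subtract 1 from each part). So p(36, exactly 10) = p(26, parts ≤ 10). Computing via the recurrence p(m, j) = p(m, j−1) + p(m−j, j) gives 1761.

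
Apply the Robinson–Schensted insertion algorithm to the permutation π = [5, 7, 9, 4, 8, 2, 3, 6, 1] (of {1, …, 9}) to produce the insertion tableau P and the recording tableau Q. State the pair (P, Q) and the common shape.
P = [1, 3, 6] / [2, 7, 8] / [4, 9] / [5];  Q = [1, 2, 3] / [4, 5, 8] / [6, 7] / [9];  common shape = (3, 3, 2, 1)

Row-insert the values π_1, π_2, … into P one at a time, bumping the leftmost entry strictly greater than the inserted value down to the next row. The recording tableau Q records, in position (i, j), the step at which that cell was added to P.
  Insert 5 (step 1): P = [5];  Q = [1]
  Insert 7 (step 2): P = [5, 7];  Q = [1, 2]
  Insert 9 (step 3): P = [5, 7, 9];  Q = [1, 2, 3]
  Insert 4 (step 4): P = [4, 7, 9] / [5];  Q = [1, 2, 3] / [4]
  Insert 8 (step 5): P = [4, 7, 8] / [5, 9];  Q = [1, 2, 3] / [4, 5]
  Insert 2 (step 6): P = [2, 7, 8] / [4, 9] / [5];  Q = [1, 2, 3] / [4, 5] / [6]
  Insert 3 (step 7): P = [2, 3, 8] / [4, 7] / [5, 9];  Q = [1, 2, 3] / [4, 5] / [6, 7]
  Insert 6 (step 8): P = [2, 3, 6] / [4, 7, 8] / [5, 9];  Q = [1, 2, 3] / [4, 5, 8] / [6, 7]
  Insert 1 (step 9): P = [1, 3, 6] / [2, 7, 8] / [4, 9] / [5];  Q = [1, 2, 3] / [4, 5, 8] / [6, 7] / [9]
Final shape: (3, 3, 2, 1).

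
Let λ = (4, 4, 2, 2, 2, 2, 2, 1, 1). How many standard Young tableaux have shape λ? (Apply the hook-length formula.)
# SYT of shape (4, 4, 2, 2, 2, 2, 2, 1, 1) = 13226850

Hook-length formula: f^λ = n! / Π hook(c), product over all cells c of the Young diagram. For λ = (4, 4, 2, 2, 2, 2, 2, 1, 1), n = 20 boxes. Hook lengths by row (left-to-right, top-to-bottom): [12, 9, 3, 2]; [11, 8, 2, 1]; [8, 5]; [7, 4]; [6, 3]; [5, 2]; [4, 1]; [2]; [1]. Product of hooks = 183936614400. So f^λ = 20! / 183936614400 = 2432902008176640000 / 183936614400 = 13226850.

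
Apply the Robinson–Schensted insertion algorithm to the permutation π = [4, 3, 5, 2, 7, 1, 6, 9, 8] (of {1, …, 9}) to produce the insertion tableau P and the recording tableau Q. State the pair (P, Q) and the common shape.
P = [1, 5, 6, 8] / [2, 7, 9] / [3] / [4];  Q = [1, 3, 5, 8] / [2, 7, 9] / [4] / [6];  common shape = (4, 3, 1, 1)

Row-insert the values π_1, π_2, … into P one at a time, bumping the leftmost entry strictly greater than the inserted value down to the next row. The recording tableau Q records, in position (i, j), the step at which that cell was added to P.
  Insert 4 (step 1): P = [4];  Q = [1]
  Insert 3 (step 2): P = [3] / [4];  Q = [1] / [2]
  Insert 5 (step 3): P = [3, 5] / [4];  Q = [1, 3] / [2]
  Insert 2 (step 4): P = [2, 5] / [3] / [4];  Q = [1, 3] / [2] / [4]
  Insert 7 (step 5): P = [2, 5, 7] / [3] / [4];  Q = [1, 3, 5] / [2] / [4]
  Insert 1 (step 6): P = [1, 5, 7] / [2] / [3] / [4];  Q = [1, 3, 5] / [2] / [4] / [6]
  Insert 6 (step 7): P = [1, 5, 6] / [2, 7] / [3] / [4];  Q = [1, 3, 5] / [2, 7] / [4] / [6]
  Insert 9 (step 8): P = [1, 5, 6, 9] / [2, 7] / [3] / [4];  Q = [1, 3, 5, 8] / [2, 7] / [4] / [6]
  Insert 8 (step 9): P = [1, 5, 6, 8] / [2, 7, 9] / [3] / [4];  Q = [1, 3, 5, 8] / [2, 7, 9] / [4] / [6]
Final shape: (4, 3, 1, 1).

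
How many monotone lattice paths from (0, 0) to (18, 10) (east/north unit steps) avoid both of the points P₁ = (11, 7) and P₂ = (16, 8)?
Number of paths = 6037068

Inclusion–exclusion. Total paths: C(28, 18) = 13123110. Through P₁: C(18, 11)·C(10, 7) = 3818880. Through P₂: C(24, 16)·C(4, 2) = 4412826. Since P₁ is strictly southwest of P₂, a monotone path through both must visit P₁ then P₂; paths through both = C(18, 11)·C(6, 5)·C(4, 2) = 1145664. Avoid both = 13123110 − 3818880 − 4412826 + 1145664 = 6037068.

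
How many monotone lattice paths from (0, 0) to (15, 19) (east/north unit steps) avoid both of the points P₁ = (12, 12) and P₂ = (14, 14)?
Number of paths = 1388118816

Inclusion–exclusion. Total paths: C(34, 15) = 1855967520. Through P₁: C(24, 12)·C(10, 3) = 324498720. Through P₂: C(28, 14)·C(6, 1) = 240699600. Since P₁ is strictly southwest of P₂, a monotone path through both must visit P₁ then P₂; paths through both = C(24, 12)·C(4, 2)·C(6, 1) = 97349616. Avoid both = 1855967520 − 324498720 − 240699600 + 97349616 = 1388118816.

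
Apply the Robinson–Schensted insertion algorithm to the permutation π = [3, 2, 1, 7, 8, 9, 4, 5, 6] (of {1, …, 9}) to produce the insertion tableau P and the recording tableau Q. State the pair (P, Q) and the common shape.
P = [1, 4, 5, 6] / [2, 7, 8, 9] / [3];  Q = [1, 4, 5, 6] / [2, 7, 8, 9] / [3];  common shape = (4, 4, 1)

Row-insert the values π_1, π_2, … into P one at a time, bumping the leftmost entry strictly greater than the inserted value down to the next row. The recording tableau Q records, in position (i, j), the step at which that cell was added to P.
  Insert 3 (step 1): P = [3];  Q = [1]
  Insert 2 (step 2): P = [2] / [3];  Q = [1] / [2]
  Insert 1 (step 3): P = [1] / [2] / [3];  Q = [1] / [2] / [3]
  Insert 7 (step 4): P = [1, 7] / [2] / [3];  Q = [1, 4] / [2] / [3]
  Insert 8 (step 5): P = [1, 7, 8] / [2] / [3];  Q = [1, 4, 5] / [2] / [3]
  Insert 9 (step 6): P = [1, 7, 8, 9] / [2] / [3];  Q = [1, 4, 5, 6] / [2] / [3]
  Insert 4 (step 7): P = [1, 4, 8, 9] / [2, 7] / [3];  Q = [1, 4, 5, 6] / [2, 7] / [3]
  Insert 5 (step 8): P = [1, 4, 5, 9] / [2, 7, 8] / [3];  Q = [1, 4, 5, 6] / [2, 7, 8] / [3]
  Insert 6 (step 9): P = [1, 4, 5, 6] / [2, 7, 8, 9] / [3];  Q = [1, 4, 5, 6] / [2, 7, 8, 9] / [3]
Final shape: (4, 4, 1).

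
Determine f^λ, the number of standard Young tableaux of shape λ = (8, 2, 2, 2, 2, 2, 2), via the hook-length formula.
# SYT of shape (8, 2, 2, 2, 2, 2, 2) = 5116320

Hook-length formula: f^λ = n! / Π hook(c), product over all cells c of the Young diagram. For λ = (8, 2, 2, 2, 2, 2, 2), n = 20 boxes. Hook lengths by row (left-to-right, top-to-bottom): [14, 13, 6, 5, 4, 3, 2, 1]; [7, 6]; [6, 5]; [5, 4]; [4, 3]; [3, 2]; [2, 1]. Product of hooks = 475517952000. So f^λ = 20! / 475517952000 = 2432902008176640000 / 475517952000 = 5116320.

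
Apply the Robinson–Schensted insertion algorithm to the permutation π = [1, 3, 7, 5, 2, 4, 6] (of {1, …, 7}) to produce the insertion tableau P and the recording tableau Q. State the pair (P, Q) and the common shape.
P = [1, 2, 4, 6] / [3, 5] / [7];  Q = [1, 2, 3, 7] / [4, 6] / [5];  common shape = (4, 2, 1)

Row-insert the values π_1, π_2, … into P one at a time, bumping the leftmost entry strictly greater than the inserted value down to the next row. The recording tableau Q records, in position (i, j), the step at which that cell was added to P.
  Insert 1 (step 1): P = [1];  Q = [1]
  Insert 3 (step 2): P = [1, 3];  Q = [1, 2]
  Insert 7 (step 3): P = [1, 3, 7];  Q = [1, 2, 3]
  Insert 5 (step 4): P = [1, 3, 5] / [7];  Q = [1, 2, 3] / [4]
  Insert 2 (step 5): P = [1, 2, 5] / [3] / [7];  Q = [1, 2, 3] / [4] / [5]
  Insert 4 (step 6): P = [1, 2, 4] / [3, 5] / [7];  Q = [1, 2, 3] / [4, 6] / [5]
  Insert 6 (step 7): P = [1, 2, 4, 6] / [3, 5] / [7];  Q = [1, 2, 3, 7] / [4, 6] / [5]
Final shape: (4, 2, 1).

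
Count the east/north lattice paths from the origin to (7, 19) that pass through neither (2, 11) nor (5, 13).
Number of paths = 339350

Inclusion–exclusion. Total paths: C(26, 7) = 657800. Through P₁: C(13, 2)·C(13, 5) = 100386. Through P₂: C(18, 5)·C(8, 2) = 239904. Since P₁ is strictly southwest of P₂, a monotone path through both must visit P₁ then P₂; paths through both = C(13, 2)·C(5, 3)·C(8, 2) = 21840. Avoid both = 657800 − 100386 − 239904 + 21840 = 339350.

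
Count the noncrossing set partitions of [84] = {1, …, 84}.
C_84 = 270557451039395118028642463289168566420671280440

These noncrossing partitions are counted by the Catalan number C_n = (1/(n + 1)) · C(2n, n). For n = 84: C_84 = (1/85) · C(168, 84) = 22997383338348585032434609379579328145757058837400/85 = 270557451039395118028642463289168566420671280440.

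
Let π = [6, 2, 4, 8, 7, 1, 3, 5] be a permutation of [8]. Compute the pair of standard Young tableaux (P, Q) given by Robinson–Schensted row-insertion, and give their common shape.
P = [1, 3, 5] / [2, 4, 7] / [6, 8];  Q = [1, 3, 4] / [2, 5, 8] / [6, 7];  common shape = (3, 3, 2)

Row-insert the values π_1, π_2, … into P one at a time, bumping the leftmost entry strictly greater than the inserted value down to the next row. The recording tableau Q records, in position (i, j), the step at which that cell was added to P.
  Insert 6 (step 1): P = [6];  Q = [1]
  Insert 2 (step 2): P = [2] / [6];  Q = [1] / [2]
  Insert 4 (step 3): P = [2, 4] / [6];  Q = [1, 3] / [2]
  Insert 8 (step 4): P = [2, 4, 8] / [6];  Q = [1, 3, 4] / [2]
  Insert 7 (step 5): P = [2, 4, 7] / [6, 8];  Q = [1, 3, 4] / [2, 5]
  Insert 1 (step 6): P = [1, 4, 7] / [2, 8] / [6];  Q = [1, 3, 4] / [2, 5] / [6]
  Insert 3 (step 7): P = [1, 3, 7] / [2, 4] / [6, 8];  Q = [1, 3, 4] / [2, 5] / [6, 7]
  Insert 5 (step 8): P = [1, 3, 5] / [2, 4, 7] / [6, 8];  Q = [1, 3, 4] / [2, 5, 8] / [6, 7]
Final shape: (3, 3, 2).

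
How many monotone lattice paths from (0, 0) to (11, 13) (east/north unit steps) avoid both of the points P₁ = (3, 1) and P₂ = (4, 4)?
Number of paths = 1374504

Inclusion–exclusion. Total paths: C(24, 11) = 2496144. Through P₁: C(4, 3)·C(20, 8) = 503880. Through P₂: C(8, 4)·C(16, 7) = 800800. Since P₁ is strictly southwest of P₂, a monotone path through both must visit P₁ then P₂; paths through both = C(4, 3)·C(4, 1)·C(16, 7) = 183040. Avoid both = 2496144 − 503880 − 800800 + 183040 = 1374504.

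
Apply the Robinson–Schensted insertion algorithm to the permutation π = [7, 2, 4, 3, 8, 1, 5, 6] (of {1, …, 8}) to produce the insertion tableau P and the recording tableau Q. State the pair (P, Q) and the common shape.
P = [1, 3, 5, 6] / [2, 8] / [4] / [7];  Q = [1, 3, 5, 8] / [2, 7] / [4] / [6];  common shape = (4, 2, 1, 1)

Row-insert the values π_1, π_2, … into P one at a time, bumping the leftmost entry strictly greater than the inserted value down to the next row. The recording tableau Q records, in position (i, j), the step at which that cell was added to P.
  Insert 7 (step 1): P = [7];  Q = [1]
  Insert 2 (step 2): P = [2] / [7];  Q = [1] / [2]
  Insert 4 (step 3): P = [2, 4] / [7];  Q = [1, 3] / [2]
  Insert 3 (step 4): P = [2, 3] / [4] / [7];  Q = [1, 3] / [2] / [4]
  Insert 8 (step 5): P = [2, 3, 8] / [4] / [7];  Q = [1, 3, 5] / [2] / [4]
  Insert 1 (step 6): P = [1, 3, 8] / [2] / [4] / [7];  Q = [1, 3, 5] / [2] / [4] / [6]
  Insert 5 (step 7): P = [1, 3, 5] / [2, 8] / [4] / [7];  Q = [1, 3, 5] / [2, 7] / [4] / [6]
  Insert 6 (step 8): P = [1, 3, 5, 6] / [2, 8] / [4] / [7];  Q = [1, 3, 5, 8] / [2, 7] / [4] / [6]
Final shape: (4, 2, 1, 1).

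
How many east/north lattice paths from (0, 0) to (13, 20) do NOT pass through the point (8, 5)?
Number of paths = 553212792

Total paths from (0, 0) to (13, 20): C(33, 13) = 573166440. Paths through (8, 5): (paths (0, 0) → (8, 5)) × (paths (8, 5) → (13, 20)) = C(13, 8) · C(20, 5) = 1287 · 15504 = 19953648. Avoidance count = 573166440 − 19953648 = 553212792.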